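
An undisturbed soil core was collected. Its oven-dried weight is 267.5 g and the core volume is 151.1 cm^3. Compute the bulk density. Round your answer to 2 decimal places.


Step 1: Identify the formula: BD = dry mass / volume
Step 2: Substitute values: BD = 267.5 / 151.1
Step 3: BD = 1.77 g/cm^3

1.77


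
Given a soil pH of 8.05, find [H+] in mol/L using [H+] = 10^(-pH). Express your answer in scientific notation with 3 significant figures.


Step 1: [H+] = 10^(-pH)
Step 2: [H+] = 10^(-8.05)
Step 3: [H+] = 8.91e-09 mol/L

8.91e-09


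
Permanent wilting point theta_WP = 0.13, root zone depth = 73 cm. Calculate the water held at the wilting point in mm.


Step 1: Water (mm) = theta_WP * depth * 10
Step 2: Water = 0.13 * 73 * 10
Step 3: Water = 94.9 mm

94.9


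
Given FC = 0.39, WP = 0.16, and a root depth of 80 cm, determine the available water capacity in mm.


Step 1: Available water = (FC - WP) * depth * 10
Step 2: AW = (0.39 - 0.16) * 80 * 10
Step 3: AW = 0.23 * 80 * 10
Step 4: AW = 184.0 mm

184.0


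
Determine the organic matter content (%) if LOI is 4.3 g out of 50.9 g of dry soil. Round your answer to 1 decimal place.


Step 1: OM% = 100 * LOI / sample mass
Step 2: OM = 100 * 4.3 / 50.9
Step 3: OM = 8.4%

8.4


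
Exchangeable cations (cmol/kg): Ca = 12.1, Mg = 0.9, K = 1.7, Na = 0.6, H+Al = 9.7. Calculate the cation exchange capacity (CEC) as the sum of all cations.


Step 1: CEC = Ca + Mg + K + Na + (H+Al)
Step 2: CEC = 12.1 + 0.9 + 1.7 + 0.6 + 9.7
Step 3: CEC = 25.0 cmol/kg

25.0


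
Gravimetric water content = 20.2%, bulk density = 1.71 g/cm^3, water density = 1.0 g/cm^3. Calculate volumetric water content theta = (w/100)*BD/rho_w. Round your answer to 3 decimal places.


Step 1: theta = (w / 100) * BD / rho_w
Step 2: theta = (20.2 / 100) * 1.71 / 1.0
Step 3: theta = 0.202 * 1.71
Step 4: theta = 0.345

0.345


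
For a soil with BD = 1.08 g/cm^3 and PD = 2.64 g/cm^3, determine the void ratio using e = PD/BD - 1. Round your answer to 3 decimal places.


Step 1: e = PD / BD - 1
Step 2: e = 2.64 / 1.08 - 1
Step 3: e = 2.44444 - 1
Step 4: e = 1.444

1.444


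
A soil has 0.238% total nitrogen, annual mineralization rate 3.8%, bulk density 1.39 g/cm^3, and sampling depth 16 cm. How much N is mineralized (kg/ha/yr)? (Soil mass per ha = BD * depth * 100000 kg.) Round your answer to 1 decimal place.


Step 1: Soil mass per ha = BD * depth * 100000 = 1.39 * 16 * 100000 = 2224000 kg
Step 2: Total N pool = soil mass * N%/100 = 2224000 * 0.238/100 = 5293.12 kg/ha
Step 3: N mineralized = N pool * rate%/100 = 5293.12 * 3.8/100 = 201.1 kg/ha/yr

201.1


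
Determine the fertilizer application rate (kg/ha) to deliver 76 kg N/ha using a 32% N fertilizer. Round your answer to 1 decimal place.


Step 1: Fertilizer rate = target N / (N content / 100)
Step 2: Rate = 76 / (32 / 100)
Step 3: Rate = 76 / 0.32
Step 4: Rate = 237.5 kg/ha

237.5


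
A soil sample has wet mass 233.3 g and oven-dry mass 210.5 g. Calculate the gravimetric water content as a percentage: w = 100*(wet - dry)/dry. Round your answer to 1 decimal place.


Step 1: Water mass = wet - dry = 233.3 - 210.5 = 22.8 g
Step 2: w = 100 * water mass / dry mass
Step 3: w = 100 * 22.8 / 210.5 = 10.8%

10.8


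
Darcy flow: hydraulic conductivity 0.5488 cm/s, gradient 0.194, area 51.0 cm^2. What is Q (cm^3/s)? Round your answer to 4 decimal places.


Step 1: Apply Darcy's law: Q = K * i * A
Step 2: Q = 0.5488 * 0.194 * 51.0
Step 3: Q = 5.4298 cm^3/s

5.4298


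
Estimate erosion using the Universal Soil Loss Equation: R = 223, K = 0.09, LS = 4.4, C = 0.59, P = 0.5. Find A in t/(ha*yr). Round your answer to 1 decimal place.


Step 1: A = R * K * LS * C * P
Step 2: R * K = 223 * 0.09 = 20.07
Step 3: (R*K) * LS = 20.07 * 4.4 = 88.308
Step 4: * C * P = 88.308 * 0.59 * 0.5 = 26.1
Step 5: A = 26.1 t/(ha*yr)

26.1


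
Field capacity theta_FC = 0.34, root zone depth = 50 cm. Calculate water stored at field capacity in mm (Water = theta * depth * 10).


Step 1: Water (mm) = theta_FC * depth (cm) * 10
Step 2: Water = 0.34 * 50 * 10
Step 3: Water = 170.0 mm

170.0


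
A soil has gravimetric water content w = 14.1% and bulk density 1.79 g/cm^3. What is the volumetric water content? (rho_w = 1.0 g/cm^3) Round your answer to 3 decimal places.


Step 1: theta = (w / 100) * BD / rho_w
Step 2: theta = (14.1 / 100) * 1.79 / 1.0
Step 3: theta = 0.141 * 1.79
Step 4: theta = 0.252

0.252


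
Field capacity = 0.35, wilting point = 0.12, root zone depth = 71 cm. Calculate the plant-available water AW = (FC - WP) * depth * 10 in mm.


Step 1: Available water = (FC - WP) * depth * 10
Step 2: AW = (0.35 - 0.12) * 71 * 10
Step 3: AW = 0.23 * 71 * 10
Step 4: AW = 163.3 mm

163.3


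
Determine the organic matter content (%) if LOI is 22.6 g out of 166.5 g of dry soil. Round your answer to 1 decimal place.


Step 1: OM% = 100 * LOI / sample mass
Step 2: OM = 100 * 22.6 / 166.5
Step 3: OM = 13.6%

13.6


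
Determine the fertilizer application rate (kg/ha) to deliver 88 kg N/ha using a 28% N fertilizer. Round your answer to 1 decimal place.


Step 1: Fertilizer rate = target N / (N content / 100)
Step 2: Rate = 88 / (28 / 100)
Step 3: Rate = 88 / 0.28
Step 4: Rate = 314.3 kg/ha

314.3


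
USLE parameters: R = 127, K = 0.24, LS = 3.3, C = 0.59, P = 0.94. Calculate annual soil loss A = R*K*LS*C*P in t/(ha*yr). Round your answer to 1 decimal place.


Step 1: A = R * K * LS * C * P
Step 2: R * K = 127 * 0.24 = 30.48
Step 3: (R*K) * LS = 30.48 * 3.3 = 100.584
Step 4: * C * P = 100.584 * 0.59 * 0.94 = 55.8
Step 5: A = 55.8 t/(ha*yr)

55.8


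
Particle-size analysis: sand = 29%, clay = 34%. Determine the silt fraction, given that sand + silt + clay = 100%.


Step 1: sand + silt + clay = 100%
Step 2: silt = 100 - sand - clay
Step 3: silt = 100 - 29 - 34
Step 4: silt = 37%

37


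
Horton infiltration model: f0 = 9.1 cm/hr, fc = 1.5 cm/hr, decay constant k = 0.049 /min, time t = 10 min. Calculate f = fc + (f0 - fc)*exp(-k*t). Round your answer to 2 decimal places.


Step 1: f = fc + (f0 - fc) * exp(-k * t)
Step 2: exp(-0.049 * 10) = 0.612626
Step 3: f = 1.5 + (9.1 - 1.5) * 0.612626
Step 4: f = 1.5 + 7.6 * 0.612626
Step 5: f = 6.16 cm/hr

6.16


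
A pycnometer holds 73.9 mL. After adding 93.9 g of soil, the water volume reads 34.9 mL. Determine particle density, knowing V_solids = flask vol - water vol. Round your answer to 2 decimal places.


Step 1: Volume of solids = flask volume - water volume with soil
Step 2: V_solids = 73.9 - 34.9 = 39.0 mL
Step 3: Particle density = mass / V_solids = 93.9 / 39.0 = 2.41 g/cm^3

2.41


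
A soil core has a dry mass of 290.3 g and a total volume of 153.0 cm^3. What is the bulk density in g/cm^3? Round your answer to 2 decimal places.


Step 1: Identify the formula: BD = dry mass / volume
Step 2: Substitute values: BD = 290.3 / 153.0
Step 3: BD = 1.9 g/cm^3

1.9


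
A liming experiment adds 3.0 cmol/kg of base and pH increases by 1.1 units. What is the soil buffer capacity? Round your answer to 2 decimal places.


Step 1: BC = change in base / change in pH
Step 2: BC = 3.0 / 1.1
Step 3: BC = 2.73 cmol/(kg*pH unit)

2.73


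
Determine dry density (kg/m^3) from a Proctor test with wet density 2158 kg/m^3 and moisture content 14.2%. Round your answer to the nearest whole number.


Step 1: Dry density = wet density / (1 + w/100)
Step 2: Dry density = 2158 / (1 + 14.2/100)
Step 3: Dry density = 2158 / 1.142
Step 4: Dry density = 1890 kg/m^3

1890


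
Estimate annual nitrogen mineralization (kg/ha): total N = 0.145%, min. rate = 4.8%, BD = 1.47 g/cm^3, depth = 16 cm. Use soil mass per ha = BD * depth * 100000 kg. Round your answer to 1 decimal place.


Step 1: Soil mass per ha = BD * depth * 100000 = 1.47 * 16 * 100000 = 2352000 kg
Step 2: Total N pool = soil mass * N%/100 = 2352000 * 0.145/100 = 3410.4 kg/ha
Step 3: N mineralized = N pool * rate%/100 = 3410.4 * 4.8/100 = 163.7 kg/ha/yr

163.7


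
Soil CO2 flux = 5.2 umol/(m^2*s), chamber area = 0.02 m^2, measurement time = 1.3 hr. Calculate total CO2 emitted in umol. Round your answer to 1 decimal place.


Step 1: Convert time to seconds: 1.3 hr * 3600 = 4680.0 s
Step 2: Total = flux * area * time_s
Step 3: Total = 5.2 * 0.02 * 4680.0
Step 4: Total = 486.7 umol

486.7


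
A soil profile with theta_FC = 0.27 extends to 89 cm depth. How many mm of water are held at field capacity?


Step 1: Water (mm) = theta_FC * depth (cm) * 10
Step 2: Water = 0.27 * 89 * 10
Step 3: Water = 240.3 mm

240.3


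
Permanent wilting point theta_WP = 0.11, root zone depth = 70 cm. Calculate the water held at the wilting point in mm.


Step 1: Water (mm) = theta_WP * depth * 10
Step 2: Water = 0.11 * 70 * 10
Step 3: Water = 77.0 mm

77.0


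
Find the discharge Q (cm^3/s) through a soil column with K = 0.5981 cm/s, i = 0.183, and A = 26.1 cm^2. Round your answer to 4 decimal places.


Step 1: Apply Darcy's law: Q = K * i * A
Step 2: Q = 0.5981 * 0.183 * 26.1
Step 3: Q = 2.8567 cm^3/s

2.8567


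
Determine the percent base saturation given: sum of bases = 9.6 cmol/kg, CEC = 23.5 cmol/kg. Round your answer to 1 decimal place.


Step 1: BS = 100 * (sum of bases) / CEC
Step 2: BS = 100 * 9.6 / 23.5
Step 3: BS = 40.9%

40.9


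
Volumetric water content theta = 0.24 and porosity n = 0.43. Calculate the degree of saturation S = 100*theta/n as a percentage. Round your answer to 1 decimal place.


Step 1: S = 100 * theta_v / n
Step 2: S = 100 * 0.24 / 0.43
Step 3: S = 55.8%

55.8


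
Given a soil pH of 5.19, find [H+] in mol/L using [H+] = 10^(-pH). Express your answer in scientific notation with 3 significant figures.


Step 1: [H+] = 10^(-pH)
Step 2: [H+] = 10^(-5.19)
Step 3: [H+] = 6.46e-06 mol/L

6.46e-06


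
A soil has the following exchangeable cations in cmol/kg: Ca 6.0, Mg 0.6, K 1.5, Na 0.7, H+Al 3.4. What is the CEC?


Step 1: CEC = Ca + Mg + K + Na + (H+Al)
Step 2: CEC = 6.0 + 0.6 + 1.5 + 0.7 + 3.4
Step 3: CEC = 12.2 cmol/kg

12.2


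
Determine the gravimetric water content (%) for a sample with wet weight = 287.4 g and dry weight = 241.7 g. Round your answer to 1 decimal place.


Step 1: Water mass = wet - dry = 287.4 - 241.7 = 45.7 g
Step 2: w = 100 * water mass / dry mass
Step 3: w = 100 * 45.7 / 241.7 = 18.9%

18.9


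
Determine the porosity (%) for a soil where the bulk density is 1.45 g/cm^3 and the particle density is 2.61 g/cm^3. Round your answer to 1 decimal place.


Step 1: Formula: n = 100 * (1 - BD / PD)
Step 2: n = 100 * (1 - 1.45 / 2.61)
Step 3: n = 100 * (1 - 0.55556)
Step 4: n = 44.4%

44.4


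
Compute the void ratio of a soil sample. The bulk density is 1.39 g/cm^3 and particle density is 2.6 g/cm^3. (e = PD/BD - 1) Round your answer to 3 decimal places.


Step 1: e = PD / BD - 1
Step 2: e = 2.6 / 1.39 - 1
Step 3: e = 1.8705 - 1
Step 4: e = 0.871

0.871


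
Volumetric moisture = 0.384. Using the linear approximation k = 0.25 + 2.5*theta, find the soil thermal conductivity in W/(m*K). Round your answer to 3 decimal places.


Step 1: k = 0.25 + 2.5 * theta
Step 2: k = 0.25 + 2.5 * 0.384
Step 3: k = 0.25 + 0.96
Step 4: k = 1.21 W/(m*K)

1.21


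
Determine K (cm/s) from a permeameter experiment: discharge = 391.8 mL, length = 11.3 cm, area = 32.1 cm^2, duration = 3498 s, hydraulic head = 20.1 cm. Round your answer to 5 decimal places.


Step 1: K = Q * L / (A * t * h)
Step 2: Numerator = 391.8 * 11.3 = 4427.34
Step 3: Denominator = 32.1 * 3498 * 20.1 = 2256944.58
Step 4: K = 4427.34 / 2256944.58 = 0.00196 cm/s

0.00196


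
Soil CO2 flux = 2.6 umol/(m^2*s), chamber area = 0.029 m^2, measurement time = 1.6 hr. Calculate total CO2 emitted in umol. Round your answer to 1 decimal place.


Step 1: Convert time to seconds: 1.6 hr * 3600 = 5760.0 s
Step 2: Total = flux * area * time_s
Step 3: Total = 2.6 * 0.029 * 5760.0
Step 4: Total = 434.3 umol

434.3


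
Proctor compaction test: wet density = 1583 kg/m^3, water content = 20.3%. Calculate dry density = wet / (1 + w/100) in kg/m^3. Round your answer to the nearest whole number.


Step 1: Dry density = wet density / (1 + w/100)
Step 2: Dry density = 1583 / (1 + 20.3/100)
Step 3: Dry density = 1583 / 1.203
Step 4: Dry density = 1316 kg/m^3

1316


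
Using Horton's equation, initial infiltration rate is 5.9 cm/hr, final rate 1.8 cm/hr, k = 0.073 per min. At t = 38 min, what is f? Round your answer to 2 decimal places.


Step 1: f = fc + (f0 - fc) * exp(-k * t)
Step 2: exp(-0.073 * 38) = 0.062412
Step 3: f = 1.8 + (5.9 - 1.8) * 0.062412
Step 4: f = 1.8 + 4.1 * 0.062412
Step 5: f = 2.06 cm/hr

2.06


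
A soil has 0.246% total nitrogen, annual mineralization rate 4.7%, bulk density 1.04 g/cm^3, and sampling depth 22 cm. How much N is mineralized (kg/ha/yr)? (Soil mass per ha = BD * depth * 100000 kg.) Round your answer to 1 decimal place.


Step 1: Soil mass per ha = BD * depth * 100000 = 1.04 * 22 * 100000 = 2288000 kg
Step 2: Total N pool = soil mass * N%/100 = 2288000 * 0.246/100 = 5628.48 kg/ha
Step 3: N mineralized = N pool * rate%/100 = 5628.48 * 4.7/100 = 264.5 kg/ha/yr

264.5


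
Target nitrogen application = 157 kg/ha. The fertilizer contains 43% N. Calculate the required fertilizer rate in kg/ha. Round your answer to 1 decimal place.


Step 1: Fertilizer rate = target N / (N content / 100)
Step 2: Rate = 157 / (43 / 100)
Step 3: Rate = 157 / 0.43
Step 4: Rate = 365.1 kg/ha

365.1


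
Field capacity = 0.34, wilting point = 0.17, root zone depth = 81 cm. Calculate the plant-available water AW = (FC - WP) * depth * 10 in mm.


Step 1: Available water = (FC - WP) * depth * 10
Step 2: AW = (0.34 - 0.17) * 81 * 10
Step 3: AW = 0.17 * 81 * 10
Step 4: AW = 137.7 mm

137.7


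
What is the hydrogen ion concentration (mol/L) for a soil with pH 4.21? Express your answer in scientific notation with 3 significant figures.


Step 1: [H+] = 10^(-pH)
Step 2: [H+] = 10^(-4.21)
Step 3: [H+] = 6.17e-05 mol/L

6.17e-05


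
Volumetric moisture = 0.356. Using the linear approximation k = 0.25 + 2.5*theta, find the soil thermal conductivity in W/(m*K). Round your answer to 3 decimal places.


Step 1: k = 0.25 + 2.5 * theta
Step 2: k = 0.25 + 2.5 * 0.356
Step 3: k = 0.25 + 0.89
Step 4: k = 1.14 W/(m*K)

1.14


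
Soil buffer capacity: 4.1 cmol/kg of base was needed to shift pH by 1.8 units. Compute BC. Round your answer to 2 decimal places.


Step 1: BC = change in base / change in pH
Step 2: BC = 4.1 / 1.8
Step 3: BC = 2.28 cmol/(kg*pH unit)

2.28


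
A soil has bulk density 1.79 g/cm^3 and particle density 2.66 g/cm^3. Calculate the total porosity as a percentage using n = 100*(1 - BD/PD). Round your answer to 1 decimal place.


Step 1: Formula: n = 100 * (1 - BD / PD)
Step 2: n = 100 * (1 - 1.79 / 2.66)
Step 3: n = 100 * (1 - 0.67293)
Step 4: n = 32.7%

32.7


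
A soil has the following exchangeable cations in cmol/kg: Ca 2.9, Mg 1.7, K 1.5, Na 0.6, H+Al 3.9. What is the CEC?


Step 1: CEC = Ca + Mg + K + Na + (H+Al)
Step 2: CEC = 2.9 + 1.7 + 1.5 + 0.6 + 3.9
Step 3: CEC = 10.6 cmol/kg

10.6


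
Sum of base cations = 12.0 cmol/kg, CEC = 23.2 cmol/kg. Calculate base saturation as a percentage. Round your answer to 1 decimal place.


Step 1: BS = 100 * (sum of bases) / CEC
Step 2: BS = 100 * 12.0 / 23.2
Step 3: BS = 51.7%

51.7


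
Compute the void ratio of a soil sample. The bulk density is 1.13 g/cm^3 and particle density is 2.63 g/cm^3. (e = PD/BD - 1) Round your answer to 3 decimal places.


Step 1: e = PD / BD - 1
Step 2: e = 2.63 / 1.13 - 1
Step 3: e = 2.32743 - 1
Step 4: e = 1.327

1.327


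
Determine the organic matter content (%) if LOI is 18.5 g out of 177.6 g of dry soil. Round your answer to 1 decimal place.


Step 1: OM% = 100 * LOI / sample mass
Step 2: OM = 100 * 18.5 / 177.6
Step 3: OM = 10.4%

10.4


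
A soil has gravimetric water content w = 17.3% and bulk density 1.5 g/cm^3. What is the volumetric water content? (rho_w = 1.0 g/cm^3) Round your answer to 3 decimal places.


Step 1: theta = (w / 100) * BD / rho_w
Step 2: theta = (17.3 / 100) * 1.5 / 1.0
Step 3: theta = 0.173 * 1.5
Step 4: theta = 0.26

0.26


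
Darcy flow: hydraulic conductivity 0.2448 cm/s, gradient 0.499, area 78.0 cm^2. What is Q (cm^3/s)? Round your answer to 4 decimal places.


Step 1: Apply Darcy's law: Q = K * i * A
Step 2: Q = 0.2448 * 0.499 * 78.0
Step 3: Q = 9.5281 cm^3/s

9.5281


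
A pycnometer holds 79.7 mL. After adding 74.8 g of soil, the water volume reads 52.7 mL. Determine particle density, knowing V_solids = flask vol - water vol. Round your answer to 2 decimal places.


Step 1: Volume of solids = flask volume - water volume with soil
Step 2: V_solids = 79.7 - 52.7 = 27.0 mL
Step 3: Particle density = mass / V_solids = 74.8 / 27.0 = 2.77 g/cm^3

2.77


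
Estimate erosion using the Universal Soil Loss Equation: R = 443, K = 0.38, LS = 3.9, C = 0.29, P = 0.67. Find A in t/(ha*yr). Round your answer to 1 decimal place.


Step 1: A = R * K * LS * C * P
Step 2: R * K = 443 * 0.38 = 168.34
Step 3: (R*K) * LS = 168.34 * 3.9 = 656.526
Step 4: * C * P = 656.526 * 0.29 * 0.67 = 127.6
Step 5: A = 127.6 t/(ha*yr)

127.6


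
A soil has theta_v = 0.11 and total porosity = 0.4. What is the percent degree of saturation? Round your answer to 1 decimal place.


Step 1: S = 100 * theta_v / n
Step 2: S = 100 * 0.11 / 0.4
Step 3: S = 27.5%

27.5


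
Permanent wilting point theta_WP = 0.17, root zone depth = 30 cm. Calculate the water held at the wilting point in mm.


Step 1: Water (mm) = theta_WP * depth * 10
Step 2: Water = 0.17 * 30 * 10
Step 3: Water = 51.0 mm

51.0


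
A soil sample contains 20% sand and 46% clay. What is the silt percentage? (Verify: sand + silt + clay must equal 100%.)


Step 1: sand + silt + clay = 100%
Step 2: silt = 100 - sand - clay
Step 3: silt = 100 - 20 - 46
Step 4: silt = 34%

34


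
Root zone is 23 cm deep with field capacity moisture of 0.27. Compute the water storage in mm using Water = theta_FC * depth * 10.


Step 1: Water (mm) = theta_FC * depth (cm) * 10
Step 2: Water = 0.27 * 23 * 10
Step 3: Water = 62.1 mm

62.1


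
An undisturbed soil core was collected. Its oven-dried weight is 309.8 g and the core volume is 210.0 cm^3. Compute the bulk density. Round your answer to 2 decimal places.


Step 1: Identify the formula: BD = dry mass / volume
Step 2: Substitute values: BD = 309.8 / 210.0
Step 3: BD = 1.48 g/cm^3

1.48


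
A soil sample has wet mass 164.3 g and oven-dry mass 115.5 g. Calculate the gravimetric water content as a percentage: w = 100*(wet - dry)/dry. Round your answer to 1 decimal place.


Step 1: Water mass = wet - dry = 164.3 - 115.5 = 48.8 g
Step 2: w = 100 * water mass / dry mass
Step 3: w = 100 * 48.8 / 115.5 = 42.3%

42.3


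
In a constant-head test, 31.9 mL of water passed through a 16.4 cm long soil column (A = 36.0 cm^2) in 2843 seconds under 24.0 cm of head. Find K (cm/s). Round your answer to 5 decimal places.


Step 1: K = Q * L / (A * t * h)
Step 2: Numerator = 31.9 * 16.4 = 523.16
Step 3: Denominator = 36.0 * 2843 * 24.0 = 2456352.0
Step 4: K = 523.16 / 2456352.0 = 0.00021 cm/s

0.00021


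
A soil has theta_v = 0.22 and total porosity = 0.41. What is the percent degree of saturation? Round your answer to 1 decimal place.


Step 1: S = 100 * theta_v / n
Step 2: S = 100 * 0.22 / 0.41
Step 3: S = 53.7%

53.7


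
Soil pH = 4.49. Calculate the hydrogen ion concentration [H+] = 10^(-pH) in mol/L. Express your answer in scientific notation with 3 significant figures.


Step 1: [H+] = 10^(-pH)
Step 2: [H+] = 10^(-4.49)
Step 3: [H+] = 3.24e-05 mol/L

3.24e-05


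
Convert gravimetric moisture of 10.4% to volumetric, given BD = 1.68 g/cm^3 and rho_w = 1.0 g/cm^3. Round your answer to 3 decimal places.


Step 1: theta = (w / 100) * BD / rho_w
Step 2: theta = (10.4 / 100) * 1.68 / 1.0
Step 3: theta = 0.104 * 1.68
Step 4: theta = 0.175

0.175


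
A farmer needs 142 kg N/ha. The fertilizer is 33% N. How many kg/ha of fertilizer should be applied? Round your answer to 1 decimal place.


Step 1: Fertilizer rate = target N / (N content / 100)
Step 2: Rate = 142 / (33 / 100)
Step 3: Rate = 142 / 0.33
Step 4: Rate = 430.3 kg/ha

430.3


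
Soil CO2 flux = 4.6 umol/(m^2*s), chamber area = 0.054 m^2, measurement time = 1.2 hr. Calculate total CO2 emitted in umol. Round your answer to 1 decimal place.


Step 1: Convert time to seconds: 1.2 hr * 3600 = 4320.0 s
Step 2: Total = flux * area * time_s
Step 3: Total = 4.6 * 0.054 * 4320.0
Step 4: Total = 1073.1 umol

1073.1


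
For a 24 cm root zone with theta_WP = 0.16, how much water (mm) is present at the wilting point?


Step 1: Water (mm) = theta_WP * depth * 10
Step 2: Water = 0.16 * 24 * 10
Step 3: Water = 38.4 mm

38.4


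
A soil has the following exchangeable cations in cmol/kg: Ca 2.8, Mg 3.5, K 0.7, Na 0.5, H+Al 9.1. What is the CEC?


Step 1: CEC = Ca + Mg + K + Na + (H+Al)
Step 2: CEC = 2.8 + 3.5 + 0.7 + 0.5 + 9.1
Step 3: CEC = 16.6 cmol/kg

16.6


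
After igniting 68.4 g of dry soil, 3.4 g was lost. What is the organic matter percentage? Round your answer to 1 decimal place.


Step 1: OM% = 100 * LOI / sample mass
Step 2: OM = 100 * 3.4 / 68.4
Step 3: OM = 5.0%

5.0


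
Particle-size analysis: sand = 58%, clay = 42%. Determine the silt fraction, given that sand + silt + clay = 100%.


Step 1: sand + silt + clay = 100%
Step 2: silt = 100 - sand - clay
Step 3: silt = 100 - 58 - 42
Step 4: silt = 0%

0


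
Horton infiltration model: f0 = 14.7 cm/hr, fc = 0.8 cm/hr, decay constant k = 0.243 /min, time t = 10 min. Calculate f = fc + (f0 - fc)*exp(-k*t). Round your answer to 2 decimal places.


Step 1: f = fc + (f0 - fc) * exp(-k * t)
Step 2: exp(-0.243 * 10) = 0.088037
Step 3: f = 0.8 + (14.7 - 0.8) * 0.088037
Step 4: f = 0.8 + 13.9 * 0.088037
Step 5: f = 2.02 cm/hr

2.02


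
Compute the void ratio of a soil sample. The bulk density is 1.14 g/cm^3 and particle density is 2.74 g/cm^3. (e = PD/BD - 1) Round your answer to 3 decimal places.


Step 1: e = PD / BD - 1
Step 2: e = 2.74 / 1.14 - 1
Step 3: e = 2.40351 - 1
Step 4: e = 1.404

1.404


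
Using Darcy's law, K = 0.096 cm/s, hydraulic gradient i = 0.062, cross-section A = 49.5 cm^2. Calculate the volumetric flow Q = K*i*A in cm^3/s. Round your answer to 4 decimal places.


Step 1: Apply Darcy's law: Q = K * i * A
Step 2: Q = 0.096 * 0.062 * 49.5
Step 3: Q = 0.2946 cm^3/s

0.2946


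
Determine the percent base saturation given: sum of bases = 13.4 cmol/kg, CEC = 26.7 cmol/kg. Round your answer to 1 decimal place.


Step 1: BS = 100 * (sum of bases) / CEC
Step 2: BS = 100 * 13.4 / 26.7
Step 3: BS = 50.2%

50.2


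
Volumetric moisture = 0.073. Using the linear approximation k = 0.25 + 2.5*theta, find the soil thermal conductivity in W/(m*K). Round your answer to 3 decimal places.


Step 1: k = 0.25 + 2.5 * theta
Step 2: k = 0.25 + 2.5 * 0.073
Step 3: k = 0.25 + 0.183
Step 4: k = 0.433 W/(m*K)

0.433


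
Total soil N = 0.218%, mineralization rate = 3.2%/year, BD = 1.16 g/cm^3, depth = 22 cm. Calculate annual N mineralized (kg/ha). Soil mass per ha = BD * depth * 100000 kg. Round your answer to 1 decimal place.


Step 1: Soil mass per ha = BD * depth * 100000 = 1.16 * 22 * 100000 = 2552000 kg
Step 2: Total N pool = soil mass * N%/100 = 2552000 * 0.218/100 = 5563.36 kg/ha
Step 3: N mineralized = N pool * rate%/100 = 5563.36 * 3.2/100 = 178.0 kg/ha/yr

178.0


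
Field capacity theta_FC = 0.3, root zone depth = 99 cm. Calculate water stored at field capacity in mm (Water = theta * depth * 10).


Step 1: Water (mm) = theta_FC * depth (cm) * 10
Step 2: Water = 0.3 * 99 * 10
Step 3: Water = 297.0 mm

297.0


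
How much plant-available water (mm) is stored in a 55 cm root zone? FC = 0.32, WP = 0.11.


Step 1: Available water = (FC - WP) * depth * 10
Step 2: AW = (0.32 - 0.11) * 55 * 10
Step 3: AW = 0.21 * 55 * 10
Step 4: AW = 115.5 mm

115.5


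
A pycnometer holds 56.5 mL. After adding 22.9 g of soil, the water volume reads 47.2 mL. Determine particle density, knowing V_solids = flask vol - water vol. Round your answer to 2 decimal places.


Step 1: Volume of solids = flask volume - water volume with soil
Step 2: V_solids = 56.5 - 47.2 = 9.3 mL
Step 3: Particle density = mass / V_solids = 22.9 / 9.3 = 2.46 g/cm^3

2.46


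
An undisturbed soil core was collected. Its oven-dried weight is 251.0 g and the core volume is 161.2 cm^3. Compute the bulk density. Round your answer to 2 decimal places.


Step 1: Identify the formula: BD = dry mass / volume
Step 2: Substitute values: BD = 251.0 / 161.2
Step 3: BD = 1.56 g/cm^3

1.56


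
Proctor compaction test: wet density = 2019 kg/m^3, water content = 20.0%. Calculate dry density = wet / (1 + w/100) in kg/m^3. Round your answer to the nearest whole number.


Step 1: Dry density = wet density / (1 + w/100)
Step 2: Dry density = 2019 / (1 + 20.0/100)
Step 3: Dry density = 2019 / 1.2
Step 4: Dry density = 1683 kg/m^3

1683


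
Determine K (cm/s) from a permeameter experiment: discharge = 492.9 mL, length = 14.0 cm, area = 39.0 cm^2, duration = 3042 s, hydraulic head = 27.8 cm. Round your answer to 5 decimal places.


Step 1: K = Q * L / (A * t * h)
Step 2: Numerator = 492.9 * 14.0 = 6900.6
Step 3: Denominator = 39.0 * 3042 * 27.8 = 3298136.4
Step 4: K = 6900.6 / 3298136.4 = 0.00209 cm/s

0.00209


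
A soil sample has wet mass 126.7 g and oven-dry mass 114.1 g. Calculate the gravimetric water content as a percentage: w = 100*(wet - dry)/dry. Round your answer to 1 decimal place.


Step 1: Water mass = wet - dry = 126.7 - 114.1 = 12.6 g
Step 2: w = 100 * water mass / dry mass
Step 3: w = 100 * 12.6 / 114.1 = 11.0%

11.0


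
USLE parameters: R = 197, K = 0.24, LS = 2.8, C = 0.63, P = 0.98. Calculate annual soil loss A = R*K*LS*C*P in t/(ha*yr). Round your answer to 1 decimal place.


Step 1: A = R * K * LS * C * P
Step 2: R * K = 197 * 0.24 = 47.28
Step 3: (R*K) * LS = 47.28 * 2.8 = 132.384
Step 4: * C * P = 132.384 * 0.63 * 0.98 = 81.7
Step 5: A = 81.7 t/(ha*yr)

81.7


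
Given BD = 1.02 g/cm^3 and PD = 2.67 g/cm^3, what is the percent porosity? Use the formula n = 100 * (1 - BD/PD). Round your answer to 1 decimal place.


Step 1: Formula: n = 100 * (1 - BD / PD)
Step 2: n = 100 * (1 - 1.02 / 2.67)
Step 3: n = 100 * (1 - 0.38202)
Step 4: n = 61.8%

61.8


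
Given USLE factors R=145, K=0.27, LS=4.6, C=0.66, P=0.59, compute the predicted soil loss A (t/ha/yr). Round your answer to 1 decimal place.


Step 1: A = R * K * LS * C * P
Step 2: R * K = 145 * 0.27 = 39.15
Step 3: (R*K) * LS = 39.15 * 4.6 = 180.09
Step 4: * C * P = 180.09 * 0.66 * 0.59 = 70.1
Step 5: A = 70.1 t/(ha*yr)

70.1


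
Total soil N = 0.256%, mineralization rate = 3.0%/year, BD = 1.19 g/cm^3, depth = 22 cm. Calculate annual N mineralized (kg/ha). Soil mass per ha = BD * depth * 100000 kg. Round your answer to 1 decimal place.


Step 1: Soil mass per ha = BD * depth * 100000 = 1.19 * 22 * 100000 = 2618000 kg
Step 2: Total N pool = soil mass * N%/100 = 2618000 * 0.256/100 = 6702.08 kg/ha
Step 3: N mineralized = N pool * rate%/100 = 6702.08 * 3.0/100 = 201.1 kg/ha/yr

201.1


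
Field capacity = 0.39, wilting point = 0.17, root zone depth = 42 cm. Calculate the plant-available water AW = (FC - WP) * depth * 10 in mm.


Step 1: Available water = (FC - WP) * depth * 10
Step 2: AW = (0.39 - 0.17) * 42 * 10
Step 3: AW = 0.22 * 42 * 10
Step 4: AW = 92.4 mm

92.4


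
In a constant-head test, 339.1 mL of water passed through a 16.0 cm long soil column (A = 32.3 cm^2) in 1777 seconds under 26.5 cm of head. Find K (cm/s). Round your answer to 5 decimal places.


Step 1: K = Q * L / (A * t * h)
Step 2: Numerator = 339.1 * 16.0 = 5425.6
Step 3: Denominator = 32.3 * 1777 * 26.5 = 1521023.15
Step 4: K = 5425.6 / 1521023.15 = 0.00357 cm/s

0.00357


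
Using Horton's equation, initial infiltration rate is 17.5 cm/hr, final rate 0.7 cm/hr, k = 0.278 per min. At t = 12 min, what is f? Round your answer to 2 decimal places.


Step 1: f = fc + (f0 - fc) * exp(-k * t)
Step 2: exp(-0.278 * 12) = 0.035579
Step 3: f = 0.7 + (17.5 - 0.7) * 0.035579
Step 4: f = 0.7 + 16.8 * 0.035579
Step 5: f = 1.3 cm/hr

1.3


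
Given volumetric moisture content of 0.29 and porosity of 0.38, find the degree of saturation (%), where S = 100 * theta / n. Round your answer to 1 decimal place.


Step 1: S = 100 * theta_v / n
Step 2: S = 100 * 0.29 / 0.38
Step 3: S = 76.3%

76.3


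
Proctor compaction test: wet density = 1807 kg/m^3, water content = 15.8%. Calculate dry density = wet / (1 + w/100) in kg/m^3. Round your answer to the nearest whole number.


Step 1: Dry density = wet density / (1 + w/100)
Step 2: Dry density = 1807 / (1 + 15.8/100)
Step 3: Dry density = 1807 / 1.158
Step 4: Dry density = 1560 kg/m^3

1560


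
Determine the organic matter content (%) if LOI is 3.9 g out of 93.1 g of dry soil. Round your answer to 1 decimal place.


Step 1: OM% = 100 * LOI / sample mass
Step 2: OM = 100 * 3.9 / 93.1
Step 3: OM = 4.2%

4.2


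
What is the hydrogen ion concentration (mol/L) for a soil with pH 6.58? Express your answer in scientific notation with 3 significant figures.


Step 1: [H+] = 10^(-pH)
Step 2: [H+] = 10^(-6.58)
Step 3: [H+] = 2.63e-07 mol/L

2.63e-07


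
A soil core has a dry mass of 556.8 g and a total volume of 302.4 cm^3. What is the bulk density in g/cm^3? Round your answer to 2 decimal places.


Step 1: Identify the formula: BD = dry mass / volume
Step 2: Substitute values: BD = 556.8 / 302.4
Step 3: BD = 1.84 g/cm^3

1.84


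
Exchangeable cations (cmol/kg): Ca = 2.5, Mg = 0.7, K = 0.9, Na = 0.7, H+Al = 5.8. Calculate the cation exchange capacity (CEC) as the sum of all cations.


Step 1: CEC = Ca + Mg + K + Na + (H+Al)
Step 2: CEC = 2.5 + 0.7 + 0.9 + 0.7 + 5.8
Step 3: CEC = 10.6 cmol/kg

10.6


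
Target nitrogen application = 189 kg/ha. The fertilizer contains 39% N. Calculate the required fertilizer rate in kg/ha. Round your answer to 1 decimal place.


Step 1: Fertilizer rate = target N / (N content / 100)
Step 2: Rate = 189 / (39 / 100)
Step 3: Rate = 189 / 0.39
Step 4: Rate = 484.6 kg/ha

484.6


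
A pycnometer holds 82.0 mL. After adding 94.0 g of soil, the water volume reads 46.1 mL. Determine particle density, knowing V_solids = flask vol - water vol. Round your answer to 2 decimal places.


Step 1: Volume of solids = flask volume - water volume with soil
Step 2: V_solids = 82.0 - 46.1 = 35.9 mL
Step 3: Particle density = mass / V_solids = 94.0 / 35.9 = 2.62 g/cm^3

2.62


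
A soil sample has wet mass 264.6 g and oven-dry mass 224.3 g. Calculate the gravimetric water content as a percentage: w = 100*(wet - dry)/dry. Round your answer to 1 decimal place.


Step 1: Water mass = wet - dry = 264.6 - 224.3 = 40.3 g
Step 2: w = 100 * water mass / dry mass
Step 3: w = 100 * 40.3 / 224.3 = 18.0%

18.0


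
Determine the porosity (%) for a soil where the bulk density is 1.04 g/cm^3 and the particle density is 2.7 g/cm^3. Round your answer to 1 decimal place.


Step 1: Formula: n = 100 * (1 - BD / PD)
Step 2: n = 100 * (1 - 1.04 / 2.7)
Step 3: n = 100 * (1 - 0.38519)
Step 4: n = 61.5%

61.5


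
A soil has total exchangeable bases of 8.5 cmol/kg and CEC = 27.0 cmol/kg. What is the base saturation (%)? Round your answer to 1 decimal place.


Step 1: BS = 100 * (sum of bases) / CEC
Step 2: BS = 100 * 8.5 / 27.0
Step 3: BS = 31.5%

31.5


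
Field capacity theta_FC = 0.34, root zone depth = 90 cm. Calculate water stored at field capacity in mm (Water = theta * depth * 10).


Step 1: Water (mm) = theta_FC * depth (cm) * 10
Step 2: Water = 0.34 * 90 * 10
Step 3: Water = 306.0 mm

306.0


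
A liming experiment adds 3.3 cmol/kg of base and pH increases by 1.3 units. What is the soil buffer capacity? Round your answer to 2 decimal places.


Step 1: BC = change in base / change in pH
Step 2: BC = 3.3 / 1.3
Step 3: BC = 2.54 cmol/(kg*pH unit)

2.54


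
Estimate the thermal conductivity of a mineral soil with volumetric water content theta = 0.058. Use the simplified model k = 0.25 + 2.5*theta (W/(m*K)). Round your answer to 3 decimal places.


Step 1: k = 0.25 + 2.5 * theta
Step 2: k = 0.25 + 2.5 * 0.058
Step 3: k = 0.25 + 0.145
Step 4: k = 0.395 W/(m*K)

0.395


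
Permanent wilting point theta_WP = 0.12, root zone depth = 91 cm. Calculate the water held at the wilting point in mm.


Step 1: Water (mm) = theta_WP * depth * 10
Step 2: Water = 0.12 * 91 * 10
Step 3: Water = 109.2 mm

109.2


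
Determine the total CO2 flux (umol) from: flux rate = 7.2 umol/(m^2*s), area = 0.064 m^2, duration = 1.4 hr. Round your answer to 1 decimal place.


Step 1: Convert time to seconds: 1.4 hr * 3600 = 5040.0 s
Step 2: Total = flux * area * time_s
Step 3: Total = 7.2 * 0.064 * 5040.0
Step 4: Total = 2322.4 umol

2322.4


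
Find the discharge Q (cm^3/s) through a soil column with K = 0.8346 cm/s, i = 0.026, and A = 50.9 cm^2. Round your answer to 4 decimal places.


Step 1: Apply Darcy's law: Q = K * i * A
Step 2: Q = 0.8346 * 0.026 * 50.9
Step 3: Q = 1.1045 cm^3/s

1.1045


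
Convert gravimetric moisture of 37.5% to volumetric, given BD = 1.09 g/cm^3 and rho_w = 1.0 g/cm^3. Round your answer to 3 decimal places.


Step 1: theta = (w / 100) * BD / rho_w
Step 2: theta = (37.5 / 100) * 1.09 / 1.0
Step 3: theta = 0.375 * 1.09
Step 4: theta = 0.409

0.409


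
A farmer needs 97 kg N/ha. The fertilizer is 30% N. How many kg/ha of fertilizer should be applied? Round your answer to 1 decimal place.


Step 1: Fertilizer rate = target N / (N content / 100)
Step 2: Rate = 97 / (30 / 100)
Step 3: Rate = 97 / 0.3
Step 4: Rate = 323.3 kg/ha

323.3


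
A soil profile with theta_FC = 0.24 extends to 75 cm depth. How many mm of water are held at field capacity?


Step 1: Water (mm) = theta_FC * depth (cm) * 10
Step 2: Water = 0.24 * 75 * 10
Step 3: Water = 180.0 mm

180.0


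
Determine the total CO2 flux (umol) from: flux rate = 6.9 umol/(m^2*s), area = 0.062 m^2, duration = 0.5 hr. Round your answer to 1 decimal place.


Step 1: Convert time to seconds: 0.5 hr * 3600 = 1800.0 s
Step 2: Total = flux * area * time_s
Step 3: Total = 6.9 * 0.062 * 1800.0
Step 4: Total = 770.0 umol

770.0


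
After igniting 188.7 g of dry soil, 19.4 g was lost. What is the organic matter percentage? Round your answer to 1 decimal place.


Step 1: OM% = 100 * LOI / sample mass
Step 2: OM = 100 * 19.4 / 188.7
Step 3: OM = 10.3%

10.3


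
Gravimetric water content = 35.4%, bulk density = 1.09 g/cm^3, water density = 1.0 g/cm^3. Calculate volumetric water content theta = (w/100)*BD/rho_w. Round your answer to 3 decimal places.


Step 1: theta = (w / 100) * BD / rho_w
Step 2: theta = (35.4 / 100) * 1.09 / 1.0
Step 3: theta = 0.354 * 1.09
Step 4: theta = 0.386

0.386


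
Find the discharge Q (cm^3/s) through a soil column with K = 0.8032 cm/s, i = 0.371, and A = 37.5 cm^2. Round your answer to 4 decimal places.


Step 1: Apply Darcy's law: Q = K * i * A
Step 2: Q = 0.8032 * 0.371 * 37.5
Step 3: Q = 11.1745 cm^3/s

11.1745


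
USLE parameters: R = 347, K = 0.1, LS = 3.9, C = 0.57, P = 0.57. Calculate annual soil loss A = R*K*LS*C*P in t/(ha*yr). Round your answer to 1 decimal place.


Step 1: A = R * K * LS * C * P
Step 2: R * K = 347 * 0.1 = 34.7
Step 3: (R*K) * LS = 34.7 * 3.9 = 135.33
Step 4: * C * P = 135.33 * 0.57 * 0.57 = 44.0
Step 5: A = 44.0 t/(ha*yr)

44.0


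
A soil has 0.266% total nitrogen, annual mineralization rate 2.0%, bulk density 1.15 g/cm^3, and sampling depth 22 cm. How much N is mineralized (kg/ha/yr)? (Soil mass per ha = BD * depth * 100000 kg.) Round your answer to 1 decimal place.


Step 1: Soil mass per ha = BD * depth * 100000 = 1.15 * 22 * 100000 = 2530000 kg
Step 2: Total N pool = soil mass * N%/100 = 2530000 * 0.266/100 = 6729.8 kg/ha
Step 3: N mineralized = N pool * rate%/100 = 6729.8 * 2.0/100 = 134.6 kg/ha/yr

134.6


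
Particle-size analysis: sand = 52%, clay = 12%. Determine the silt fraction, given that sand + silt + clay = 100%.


Step 1: sand + silt + clay = 100%
Step 2: silt = 100 - sand - clay
Step 3: silt = 100 - 52 - 12
Step 4: silt = 36%

36


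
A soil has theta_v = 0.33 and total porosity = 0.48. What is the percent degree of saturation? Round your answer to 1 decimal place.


Step 1: S = 100 * theta_v / n
Step 2: S = 100 * 0.33 / 0.48
Step 3: S = 68.8%

68.8


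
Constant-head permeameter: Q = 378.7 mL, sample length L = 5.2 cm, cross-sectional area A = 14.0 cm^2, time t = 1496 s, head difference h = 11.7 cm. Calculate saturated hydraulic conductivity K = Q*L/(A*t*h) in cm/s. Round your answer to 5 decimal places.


Step 1: K = Q * L / (A * t * h)
Step 2: Numerator = 378.7 * 5.2 = 1969.24
Step 3: Denominator = 14.0 * 1496 * 11.7 = 245044.8
Step 4: K = 1969.24 / 245044.8 = 0.00804 cm/s

0.00804


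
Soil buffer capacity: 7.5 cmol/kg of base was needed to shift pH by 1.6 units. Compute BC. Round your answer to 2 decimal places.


Step 1: BC = change in base / change in pH
Step 2: BC = 7.5 / 1.6
Step 3: BC = 4.69 cmol/(kg*pH unit)

4.69


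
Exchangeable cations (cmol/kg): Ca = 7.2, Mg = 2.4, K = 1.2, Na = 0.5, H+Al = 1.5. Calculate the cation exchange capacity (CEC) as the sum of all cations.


Step 1: CEC = Ca + Mg + K + Na + (H+Al)
Step 2: CEC = 7.2 + 2.4 + 1.2 + 0.5 + 1.5
Step 3: CEC = 12.8 cmol/kg

12.8


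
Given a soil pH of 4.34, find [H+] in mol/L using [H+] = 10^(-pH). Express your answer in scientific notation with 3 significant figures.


Step 1: [H+] = 10^(-pH)
Step 2: [H+] = 10^(-4.34)
Step 3: [H+] = 4.57e-05 mol/L

4.57e-05


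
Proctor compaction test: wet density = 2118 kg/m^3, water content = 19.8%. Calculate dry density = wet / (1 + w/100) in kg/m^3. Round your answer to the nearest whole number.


Step 1: Dry density = wet density / (1 + w/100)
Step 2: Dry density = 2118 / (1 + 19.8/100)
Step 3: Dry density = 2118 / 1.198
Step 4: Dry density = 1768 kg/m^3

1768


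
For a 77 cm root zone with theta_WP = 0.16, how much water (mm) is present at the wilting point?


Step 1: Water (mm) = theta_WP * depth * 10
Step 2: Water = 0.16 * 77 * 10
Step 3: Water = 123.2 mm

123.2


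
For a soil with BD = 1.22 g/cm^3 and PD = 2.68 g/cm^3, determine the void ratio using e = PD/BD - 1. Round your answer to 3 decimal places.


Step 1: e = PD / BD - 1
Step 2: e = 2.68 / 1.22 - 1
Step 3: e = 2.19672 - 1
Step 4: e = 1.197

1.197


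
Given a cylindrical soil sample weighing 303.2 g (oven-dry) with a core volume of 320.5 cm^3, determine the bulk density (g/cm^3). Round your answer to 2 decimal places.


Step 1: Identify the formula: BD = dry mass / volume
Step 2: Substitute values: BD = 303.2 / 320.5
Step 3: BD = 0.95 g/cm^3

0.95


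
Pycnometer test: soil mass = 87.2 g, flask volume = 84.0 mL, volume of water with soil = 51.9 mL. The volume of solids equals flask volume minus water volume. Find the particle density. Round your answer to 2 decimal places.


Step 1: Volume of solids = flask volume - water volume with soil
Step 2: V_solids = 84.0 - 51.9 = 32.1 mL
Step 3: Particle density = mass / V_solids = 87.2 / 32.1 = 2.72 g/cm^3

2.72


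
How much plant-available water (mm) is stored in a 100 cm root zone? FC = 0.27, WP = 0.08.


Step 1: Available water = (FC - WP) * depth * 10
Step 2: AW = (0.27 - 0.08) * 100 * 10
Step 3: AW = 0.19 * 100 * 10
Step 4: AW = 190.0 mm

190.0


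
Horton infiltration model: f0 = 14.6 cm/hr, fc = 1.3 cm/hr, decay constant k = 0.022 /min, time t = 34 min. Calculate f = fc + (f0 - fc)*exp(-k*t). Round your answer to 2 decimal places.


Step 1: f = fc + (f0 - fc) * exp(-k * t)
Step 2: exp(-0.022 * 34) = 0.473312
Step 3: f = 1.3 + (14.6 - 1.3) * 0.473312
Step 4: f = 1.3 + 13.3 * 0.473312
Step 5: f = 7.6 cm/hr

7.6
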